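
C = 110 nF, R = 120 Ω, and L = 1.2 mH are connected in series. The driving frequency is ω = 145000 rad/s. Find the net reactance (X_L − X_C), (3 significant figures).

111 Ω

X_L = ωL = 174 Ω
X_C = 1/(ωC) = 62.7 Ω
X = 174 − 62.7 = 111 Ω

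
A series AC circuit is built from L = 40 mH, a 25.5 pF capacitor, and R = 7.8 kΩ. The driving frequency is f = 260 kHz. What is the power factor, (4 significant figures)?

ω = 2πf = 1.634e+06 rad/s
X_L = ωL = 65350 Ω
X_C = 1/(ωC) = 24010 Ω
Net reactance X = X_L − X_C = 41340 Ω
Z = 7800 + j41340 Ω
|Z| = √(7800² + 41340²) = 42070 Ω
∠Z = arctan(41340/7800) = 79.32°
cos φ = cos(79.32°) = 0.1854

0.1854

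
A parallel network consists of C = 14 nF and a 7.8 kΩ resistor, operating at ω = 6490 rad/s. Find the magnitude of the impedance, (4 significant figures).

X_C = 1/(ωC) = 11010 Ω
Parallel: admittances add. Y = 1/R + jωC
Y = (0.0001282 + j9.086e-05) S
|Y| = 0.0001571 S → |Z| = 1/|Y| = 6364 Ω, ∠Z = −∠Y = -35.33°

6364 Ω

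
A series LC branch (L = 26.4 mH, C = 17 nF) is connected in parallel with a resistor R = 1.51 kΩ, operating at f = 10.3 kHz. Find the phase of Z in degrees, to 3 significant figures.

ω = 2πf = 64720 rad/s
X_L = ωL = 1710 Ω
X_C = 1/(ωC) = 909 Ω
Branch 1: Z₁ = R = 1510 Ω
Branch 2 (series LC): Z₂ = j(X_L − X_C) = j800 Ω
Parallel: Z = Z₁Z₂/(Z₁+Z₂), |Z| = 707 Ω, ∠Z = 62.1°

62.1°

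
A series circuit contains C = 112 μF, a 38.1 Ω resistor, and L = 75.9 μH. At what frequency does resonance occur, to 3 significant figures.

1.73 kHz

ω₀ = 1/√(LC) = 1/√(7.59e-05 × 0.000112) = 10850 rad/s
f₀ = ω₀/(2π) = 1.73 kHz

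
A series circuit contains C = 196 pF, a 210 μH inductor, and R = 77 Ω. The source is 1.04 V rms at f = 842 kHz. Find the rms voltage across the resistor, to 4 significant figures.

0.4836 V

ω = 2πf = 5.29e+06 rad/s
X_L = ωL = 1111 Ω
X_C = 1/(ωC) = 964.4 Ω
Net reactance X = X_L − X_C = 146.6 Ω
Z = 77.00 + j146.6 Ω
|Z| = √(77.00² + 146.6²) = 165.6 Ω
I = V/|Z| = 6.280 mA
V_R = I·|Z_R| = 0.006280 × 77.00 = 0.4836 V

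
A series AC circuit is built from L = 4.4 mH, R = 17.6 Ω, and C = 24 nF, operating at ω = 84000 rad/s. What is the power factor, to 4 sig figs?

X_L = ωL = 369.6 Ω
X_C = 1/(ωC) = 496.0 Ω
Net reactance X = X_L − X_C = -126.4 Ω
Z = 17.60 − j126.4 Ω
|Z| = √(17.60² + 126.4²) = 127.7 Ω
∠Z = arctan(-126.4/17.60) = -82.08°
cos φ = cos(-82.08°) = 0.1379

0.1379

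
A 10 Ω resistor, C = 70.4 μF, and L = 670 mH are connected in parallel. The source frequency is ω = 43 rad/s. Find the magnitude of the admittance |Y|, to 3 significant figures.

X_L = ωL = 28.8 Ω
X_C = 1/(ωC) = 330 Ω
Parallel: admittances add. Y = 1/R + 1/(jωL) + jωC
Y = (0.100 − j0.0317) S
|Y| = 0.105 S → |Z| = 1/|Y| = 9.53 Ω, ∠Z = −∠Y = 17.6°

105 mS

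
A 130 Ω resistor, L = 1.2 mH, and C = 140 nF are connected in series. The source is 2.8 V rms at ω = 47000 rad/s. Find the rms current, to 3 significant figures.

17.4 mA

X_L = ωL = 56.4 Ω
X_C = 1/(ωC) = 152 Ω
Net reactance X = X_L − X_C = -95.6 Ω
Z = 130 − j95.6 Ω
|Z| = √(130² + 95.6²) = 161 Ω
I = V/|Z| = 2.8/161 = 17.4 mA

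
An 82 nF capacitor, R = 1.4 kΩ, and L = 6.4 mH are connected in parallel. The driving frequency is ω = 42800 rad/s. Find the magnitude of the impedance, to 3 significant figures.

X_L = ωL = 274 Ω
X_C = 1/(ωC) = 285 Ω
Parallel: admittances add. Y = 1/R + 1/(jωL) + jωC
Y = (0.000714 − j0.000141) S
|Y| = 0.000728 S → |Z| = 1/|Y| = 1370 Ω, ∠Z = −∠Y = 11.2°

1370 Ω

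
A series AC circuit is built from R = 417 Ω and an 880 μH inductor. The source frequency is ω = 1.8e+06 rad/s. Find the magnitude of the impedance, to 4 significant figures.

X_L = ωL = 1584 Ω
Z = 417.0 + j1584 Ω
|Z| = √(417.0² + 1584²) = 1638 Ω

1638 Ω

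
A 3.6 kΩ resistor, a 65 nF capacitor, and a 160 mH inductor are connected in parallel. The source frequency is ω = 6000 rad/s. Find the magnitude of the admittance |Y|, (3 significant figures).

X_L = ωL = 960 Ω
X_C = 1/(ωC) = 2560 Ω
Parallel: admittances add. Y = 1/R + 1/(jωL) + jωC
Y = (0.000278 − j0.000652) S
|Y| = 0.000708 S → |Z| = 1/|Y| = 1410 Ω, ∠Z = −∠Y = 66.9°

708 μS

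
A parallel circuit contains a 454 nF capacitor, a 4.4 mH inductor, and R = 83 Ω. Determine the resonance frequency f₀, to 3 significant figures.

ω₀ = 1/√(LC) = 1/√(0.0044 × 4.54e-07) = 22370 rad/s
f₀ = ω₀/(2π) = 3.56 kHz

3.56 kHz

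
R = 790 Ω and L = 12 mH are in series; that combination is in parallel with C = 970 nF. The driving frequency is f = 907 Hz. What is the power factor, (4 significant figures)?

0.2259

ω = 2πf = 5699 rad/s
X_L = ωL = 68.39 Ω
X_C = 1/(ωC) = 180.9 Ω
Branch 1 (R+jX_L): Z₁ = 790.0 + j68.39 Ω, |Z₁| = 793.0 Ω
Branch 2 (−jX_C): Z₂ = −j180.9 Ω
Parallel: Z = Z₁Z₂/(Z₁+Z₂), |Z| = 179.8 Ω, ∠Z = -76.95°
cos φ = cos(-76.95°) = 0.2259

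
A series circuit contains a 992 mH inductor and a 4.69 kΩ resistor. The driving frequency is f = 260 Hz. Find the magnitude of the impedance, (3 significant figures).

4960 Ω

ω = 2πf = 1634 rad/s
X_L = ωL = 1620 Ω
Z = 4690 + j1620 Ω
|Z| = √(4690² + 1620²) = 4960 Ω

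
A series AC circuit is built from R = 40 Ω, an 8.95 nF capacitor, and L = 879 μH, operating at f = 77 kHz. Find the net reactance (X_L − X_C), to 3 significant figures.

ω = 2πf = 483800 rad/s
X_L = ωL = 425 Ω
X_C = 1/(ωC) = 231 Ω
X = 425 − 231 = 194 Ω

194 Ω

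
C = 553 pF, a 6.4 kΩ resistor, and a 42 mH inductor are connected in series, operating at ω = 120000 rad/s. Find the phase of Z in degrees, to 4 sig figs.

X_L = ωL = 5040 Ω
X_C = 1/(ωC) = 15070 Ω
Net reactance X = X_L − X_C = -10030 Ω
Z = 6400 − j10030 Ω
|Z| = √(6400² + 10030²) = 11900 Ω
∠Z = arctan(-10030/6400) = -57.46°

-57.46°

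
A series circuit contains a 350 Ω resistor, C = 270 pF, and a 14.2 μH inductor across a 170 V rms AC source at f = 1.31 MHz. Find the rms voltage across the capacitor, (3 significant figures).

ω = 2πf = 8.231e+06 rad/s
X_L = ωL = 117 Ω
X_C = 1/(ωC) = 450 Ω
Net reactance X = X_L − X_C = -333 Ω
Z = 350 − j333 Ω
|Z| = √(350² + 333²) = 483 Ω
I = V/|Z| = 352 mA
V_C = I·|Z_C| = 0.352 × 450 = 158 V

158 V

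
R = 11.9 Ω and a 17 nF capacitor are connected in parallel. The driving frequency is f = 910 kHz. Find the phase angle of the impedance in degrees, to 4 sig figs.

ω = 2πf = 5.718e+06 rad/s
X_C = 1/(ωC) = 10.29 Ω
Parallel: admittances add. Y = 1/R + jωC
Y = (0.08403 + j0.09720) S
|Y| = 0.1285 S → |Z| = 1/|Y| = 7.783 Ω, ∠Z = −∠Y = -49.16°

-49.16°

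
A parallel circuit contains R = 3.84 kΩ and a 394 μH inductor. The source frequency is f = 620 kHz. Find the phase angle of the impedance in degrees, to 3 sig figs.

ω = 2πf = 3.896e+06 rad/s
X_L = ωL = 1530 Ω
Parallel: admittances add. Y = 1/R + 1/(jωL)
Y = (0.000260 − j0.000652) S
|Y| = 0.000702 S → |Z| = 1/|Y| = 1430 Ω, ∠Z = −∠Y = 68.2°

68.2°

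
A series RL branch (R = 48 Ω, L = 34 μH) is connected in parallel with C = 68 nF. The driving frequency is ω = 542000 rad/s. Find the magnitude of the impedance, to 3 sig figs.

28.6 Ω

X_L = ωL = 18.4 Ω
X_C = 1/(ωC) = 27.1 Ω
Branch 1 (R+jX_L): Z₁ = 48.0 + j18.4 Ω, |Z₁| = 51.4 Ω
Branch 2 (−jX_C): Z₂ = −j27.1 Ω
Parallel: Z = Z₁Z₂/(Z₁+Z₂), |Z| = 28.6 Ω, ∠Z = -58.7°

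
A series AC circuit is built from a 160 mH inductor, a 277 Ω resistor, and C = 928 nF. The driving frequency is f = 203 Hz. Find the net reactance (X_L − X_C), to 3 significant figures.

ω = 2πf = 1275 rad/s
X_L = ωL = 204 Ω
X_C = 1/(ωC) = 845 Ω
X = 204 − 845 = -641 Ω

-641 Ω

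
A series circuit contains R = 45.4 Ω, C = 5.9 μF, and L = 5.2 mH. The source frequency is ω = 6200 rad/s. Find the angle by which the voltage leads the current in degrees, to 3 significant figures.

X_L = ωL = 32.2 Ω
X_C = 1/(ωC) = 27.3 Ω
Net reactance X = X_L − X_C = 4.90 Ω
Z = 45.4 + j4.90 Ω
|Z| = √(45.4² + 4.90²) = 45.7 Ω
∠Z = arctan(4.90/45.4) = 6.16°

6.16°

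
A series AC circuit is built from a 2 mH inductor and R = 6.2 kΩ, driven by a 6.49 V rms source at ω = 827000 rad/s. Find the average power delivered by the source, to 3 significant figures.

X_L = ωL = 1650 Ω
Z = 6200 + j1650 Ω
|Z| = √(6200² + 1650²) = 6420 Ω
∠Z = arctan(1650/6200) = 14.9°
I = V/|Z| = 1.01 mA
P = VI cos φ = 6.49 × 0.00101 × cos(14.9°) = 6.34 mW

6.34 mW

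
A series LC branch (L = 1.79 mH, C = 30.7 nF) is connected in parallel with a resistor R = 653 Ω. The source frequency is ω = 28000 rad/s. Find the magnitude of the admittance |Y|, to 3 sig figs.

1.78 mS

X_L = ωL = 50.1 Ω
X_C = 1/(ωC) = 1160 Ω
Branch 1: Z₁ = R = 653 Ω
Branch 2 (series LC): Z₂ = j(X_L − X_C) = −j1110 Ω
Parallel: Z = Z₁Z₂/(Z₁+Z₂), |Z| = 563 Ω, ∠Z = -30.4°
|Y| = 1/|Z| = 1.78 mS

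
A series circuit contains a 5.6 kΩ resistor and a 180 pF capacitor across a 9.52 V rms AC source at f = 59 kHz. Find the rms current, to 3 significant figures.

595 μA

ω = 2πf = 370700 rad/s
X_C = 1/(ωC) = 15000 Ω
Z = 5600 − j15000 Ω
|Z| = √(5600² + 15000²) = 16000 Ω
I = V/|Z| = 9.52/16000 = 595 μA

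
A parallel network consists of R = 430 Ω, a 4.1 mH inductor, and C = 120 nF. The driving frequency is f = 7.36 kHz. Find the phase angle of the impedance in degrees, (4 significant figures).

-6.746°

ω = 2πf = 46240 rad/s
X_L = ωL = 189.6 Ω
X_C = 1/(ωC) = 180.2 Ω
Parallel: admittances add. Y = 1/R + 1/(jωL) + jωC
Y = (0.002326 + j0.0002751) S
|Y| = 0.002342 S → |Z| = 1/|Y| = 427.0 Ω, ∠Z = −∠Y = -6.746°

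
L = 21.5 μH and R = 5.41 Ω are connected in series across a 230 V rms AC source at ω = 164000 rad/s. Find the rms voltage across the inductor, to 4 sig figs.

X_L = ωL = 3.526 Ω
Z = 5.410 + j3.526 Ω
|Z| = √(5.410² + 3.526²) = 6.458 Ω
I = V/|Z| = 35.62 A
V_L = I·|Z_L| = 35.62 × 3.526 = 125.6 V

125.6 V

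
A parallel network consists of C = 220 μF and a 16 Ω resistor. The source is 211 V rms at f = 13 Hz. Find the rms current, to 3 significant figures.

ω = 2πf = 81.68 rad/s
X_C = 1/(ωC) = 55.6 Ω
Parallel: admittances add. Y = 1/R + jωC
Y = (0.0625 + j0.0180) S
|Y| = 0.0650 S → |Z| = 1/|Y| = 15.4 Ω, ∠Z = −∠Y = -16.0°
I = V/|Z| = 211/15.4 = 13.7 A

13.7 A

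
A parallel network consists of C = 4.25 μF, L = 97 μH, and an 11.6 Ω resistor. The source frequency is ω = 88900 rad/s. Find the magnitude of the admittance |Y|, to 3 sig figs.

X_L = ωL = 8.62 Ω
X_C = 1/(ωC) = 2.65 Ω
Parallel: admittances add. Y = 1/R + 1/(jωL) + jωC
Y = (0.0862 + j0.262) S
|Y| = 0.276 S → |Z| = 1/|Y| = 3.63 Ω, ∠Z = −∠Y = -71.8°

276 mS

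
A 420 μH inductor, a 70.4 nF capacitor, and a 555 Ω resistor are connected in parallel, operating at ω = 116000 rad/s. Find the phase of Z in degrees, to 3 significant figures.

81.7°

X_L = ωL = 48.7 Ω
X_C = 1/(ωC) = 122 Ω
Parallel: admittances add. Y = 1/R + 1/(jωL) + jωC
Y = (0.00180 − j0.0124) S
|Y| = 0.0125 S → |Z| = 1/|Y| = 80.1 Ω, ∠Z = −∠Y = 81.7°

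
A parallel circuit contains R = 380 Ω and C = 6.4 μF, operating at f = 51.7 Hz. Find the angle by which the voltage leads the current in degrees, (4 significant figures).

-38.31°

ω = 2πf = 324.8 rad/s
X_C = 1/(ωC) = 481.0 Ω
Parallel: admittances add. Y = 1/R + jωC
Y = (0.002632 + j0.002079) S
|Y| = 0.003354 S → |Z| = 1/|Y| = 298.2 Ω, ∠Z = −∠Y = -38.31°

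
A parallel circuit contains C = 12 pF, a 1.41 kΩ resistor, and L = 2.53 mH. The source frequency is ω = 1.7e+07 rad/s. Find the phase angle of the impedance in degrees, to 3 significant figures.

-14.3°

X_L = ωL = 43000 Ω
X_C = 1/(ωC) = 4900 Ω
Parallel: admittances add. Y = 1/R + 1/(jωL) + jωC
Y = (0.000709 + j0.000181) S
|Y| = 0.000732 S → |Z| = 1/|Y| = 1370 Ω, ∠Z = −∠Y = -14.3°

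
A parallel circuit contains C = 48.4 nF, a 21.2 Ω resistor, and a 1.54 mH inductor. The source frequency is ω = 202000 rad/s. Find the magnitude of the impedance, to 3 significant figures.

21.0 Ω

X_L = ωL = 311 Ω
X_C = 1/(ωC) = 102 Ω
Parallel: admittances add. Y = 1/R + 1/(jωL) + jωC
Y = (0.0472 + j0.00656) S
|Y| = 0.0476 S → |Z| = 1/|Y| = 21.0 Ω, ∠Z = −∠Y = -7.92°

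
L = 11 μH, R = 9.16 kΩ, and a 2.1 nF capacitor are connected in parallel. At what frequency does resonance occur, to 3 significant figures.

1.05 MHz

ω₀ = 1/√(LC) = 1/√(1.1e-05 × 2.1e-09) = 6.58e+06 rad/s
f₀ = ω₀/(2π) = 1.05 MHz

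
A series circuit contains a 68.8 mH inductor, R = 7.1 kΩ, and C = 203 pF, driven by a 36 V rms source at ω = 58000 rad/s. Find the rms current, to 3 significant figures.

443 μA

X_L = ωL = 3990 Ω
X_C = 1/(ωC) = 84900 Ω
Net reactance X = X_L − X_C = -80900 Ω
Z = 7100 − j80900 Ω
|Z| = √(7100² + 80900²) = 81300 Ω
I = V/|Z| = 36/81300 = 443 μA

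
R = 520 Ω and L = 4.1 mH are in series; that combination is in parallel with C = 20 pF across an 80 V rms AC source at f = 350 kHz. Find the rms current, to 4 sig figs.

ω = 2πf = 2.199e+06 rad/s
X_L = ωL = 9016 Ω
X_C = 1/(ωC) = 22740 Ω
Branch 1 (R+jX_L): Z₁ = 520.0 + j9016 Ω, |Z₁| = 9031 Ω
Branch 2 (−jX_C): Z₂ = −j22740 Ω
Parallel: Z = Z₁Z₂/(Z₁+Z₂), |Z| = 14960 Ω, ∠Z = 84.53°
I = V/|Z| = 80/14960 = 5.349 mA

5.349 mA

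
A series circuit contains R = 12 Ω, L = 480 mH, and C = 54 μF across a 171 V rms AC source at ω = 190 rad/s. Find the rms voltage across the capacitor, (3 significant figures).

1230 V

X_L = ωL = 91.2 Ω
X_C = 1/(ωC) = 97.5 Ω
Net reactance X = X_L − X_C = -6.27 Ω
Z = 12.0 − j6.27 Ω
|Z| = √(12.0² + 6.27²) = 13.5 Ω
I = V/|Z| = 12.6 A
V_C = I·|Z_C| = 12.6 × 97.5 = 1230 V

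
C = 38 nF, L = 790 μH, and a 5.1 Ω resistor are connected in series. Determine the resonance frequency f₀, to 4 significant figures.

ω₀ = 1/√(LC) = 1/√(0.00079 × 3.8e-08) = 182500 rad/s
f₀ = ω₀/(2π) = 29.05 kHz

29.05 kHz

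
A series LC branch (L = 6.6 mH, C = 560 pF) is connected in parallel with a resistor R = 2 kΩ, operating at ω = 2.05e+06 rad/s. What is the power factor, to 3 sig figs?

0.988

X_L = ωL = 13500 Ω
X_C = 1/(ωC) = 871 Ω
Branch 1: Z₁ = R = 2000 Ω
Branch 2 (series LC): Z₂ = j(X_L − X_C) = j12700 Ω
Parallel: Z = Z₁Z₂/(Z₁+Z₂), |Z| = 1980 Ω, ∠Z = 8.98°
cos φ = cos(8.98°) = 0.988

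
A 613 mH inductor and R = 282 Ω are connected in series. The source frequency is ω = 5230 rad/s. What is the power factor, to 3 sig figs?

0.0876

X_L = ωL = 3210 Ω
Z = 282 + j3210 Ω
|Z| = √(282² + 3210²) = 3220 Ω
∠Z = arctan(3210/282) = 85.0°
cos φ = cos(85.0°) = 0.0876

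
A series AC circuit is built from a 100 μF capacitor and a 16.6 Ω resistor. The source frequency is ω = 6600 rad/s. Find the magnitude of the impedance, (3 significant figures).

16.7 Ω

X_C = 1/(ωC) = 1.52 Ω
Z = 16.6 − j1.52 Ω
|Z| = √(16.6² + 1.52²) = 16.7 Ω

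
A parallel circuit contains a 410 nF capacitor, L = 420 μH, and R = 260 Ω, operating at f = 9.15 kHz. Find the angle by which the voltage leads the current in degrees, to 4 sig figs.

77.84°

ω = 2πf = 57490 rad/s
X_L = ωL = 24.15 Ω
X_C = 1/(ωC) = 42.42 Ω
Parallel: admittances add. Y = 1/R + 1/(jωL) + jωC
Y = (0.003846 − j0.01784) S
|Y| = 0.01825 S → |Z| = 1/|Y| = 54.79 Ω, ∠Z = −∠Y = 77.84°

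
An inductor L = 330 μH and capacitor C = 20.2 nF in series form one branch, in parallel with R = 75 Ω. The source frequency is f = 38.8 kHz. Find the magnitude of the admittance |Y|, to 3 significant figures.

15.6 mS

ω = 2πf = 243800 rad/s
X_L = ωL = 80.4 Ω
X_C = 1/(ωC) = 203 Ω
Branch 1: Z₁ = R = 75.0 Ω
Branch 2 (series LC): Z₂ = j(X_L − X_C) = −j123 Ω
Parallel: Z = Z₁Z₂/(Z₁+Z₂), |Z| = 64.0 Ω, ∠Z = -31.5°
|Y| = 1/|Z| = 15.6 mS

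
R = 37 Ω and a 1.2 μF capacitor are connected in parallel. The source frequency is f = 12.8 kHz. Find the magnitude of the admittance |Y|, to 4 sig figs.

100.2 mS

ω = 2πf = 80420 rad/s
X_C = 1/(ωC) = 10.36 Ω
Parallel: admittances add. Y = 1/R + jωC
Y = (0.02703 + j0.09651) S
|Y| = 0.1002 S → |Z| = 1/|Y| = 9.978 Ω, ∠Z = −∠Y = -74.36°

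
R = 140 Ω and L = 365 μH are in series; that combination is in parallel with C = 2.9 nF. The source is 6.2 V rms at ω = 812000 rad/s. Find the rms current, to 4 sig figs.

X_L = ωL = 296.4 Ω
X_C = 1/(ωC) = 424.7 Ω
Branch 1 (R+jX_L): Z₁ = 140.0 + j296.4 Ω, |Z₁| = 327.8 Ω
Branch 2 (−jX_C): Z₂ = −j424.7 Ω
Parallel: Z = Z₁Z₂/(Z₁+Z₂), |Z| = 733.1 Ω, ∠Z = 17.22°
I = V/|Z| = 6.2/733.1 = 8.458 mA

8.458 mA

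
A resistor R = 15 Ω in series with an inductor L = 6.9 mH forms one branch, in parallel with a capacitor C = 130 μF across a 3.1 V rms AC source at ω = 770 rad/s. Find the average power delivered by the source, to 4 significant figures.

X_L = ωL = 5.313 Ω
X_C = 1/(ωC) = 9.990 Ω
Branch 1 (R+jX_L): Z₁ = 15.00 + j5.313 Ω, |Z₁| = 15.91 Ω
Branch 2 (−jX_C): Z₂ = −j9.990 Ω
Parallel: Z = Z₁Z₂/(Z₁+Z₂), |Z| = 10.12 Ω, ∠Z = -53.18°
I = V/|Z| = 306.4 mA
P = VI cos φ = 3.1 × 0.3064 × cos(-53.18°) = 569.2 mW

569.2 mW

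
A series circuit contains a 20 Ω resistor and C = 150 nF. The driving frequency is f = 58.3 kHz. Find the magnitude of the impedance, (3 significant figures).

27.0 Ω

ω = 2πf = 366300 rad/s
X_C = 1/(ωC) = 18.2 Ω
Z = 20.0 − j18.2 Ω
|Z| = √(20.0² + 18.2²) = 27.0 Ω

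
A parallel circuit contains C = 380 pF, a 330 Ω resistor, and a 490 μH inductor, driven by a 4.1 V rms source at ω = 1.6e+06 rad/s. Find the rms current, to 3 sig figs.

12.7 mA

X_L = ωL = 784 Ω
X_C = 1/(ωC) = 1640 Ω
Parallel: admittances add. Y = 1/R + 1/(jωL) + jωC
Y = (0.00303 − j0.000668) S
|Y| = 0.00310 S → |Z| = 1/|Y| = 322 Ω, ∠Z = −∠Y = 12.4°
I = V/|Z| = 4.1/322 = 12.7 mA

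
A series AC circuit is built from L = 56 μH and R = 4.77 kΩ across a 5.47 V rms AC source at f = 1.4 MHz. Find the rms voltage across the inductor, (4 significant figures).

ω = 2πf = 8.796e+06 rad/s
X_L = ωL = 492.6 Ω
Z = 4770 + j492.6 Ω
|Z| = √(4770² + 492.6²) = 4795 Ω
I = V/|Z| = 1.141 mA
V_L = I·|Z_L| = 0.001141 × 492.6 = 0.5619 V

0.5619 V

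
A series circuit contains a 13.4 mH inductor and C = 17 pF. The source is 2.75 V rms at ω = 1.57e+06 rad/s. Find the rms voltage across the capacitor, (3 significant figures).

X_L = ωL = 21000 Ω
X_C = 1/(ωC) = 37500 Ω
Net reactance X = X_L − X_C = -16400 Ω
Z = − j16400 Ω
|Z| = √(0² + 16400²) = 16400 Ω
I = V/|Z| = 167 μA
V_C = I·|Z_C| = 0.000167 × 37500 = 6.27 V

6.27 V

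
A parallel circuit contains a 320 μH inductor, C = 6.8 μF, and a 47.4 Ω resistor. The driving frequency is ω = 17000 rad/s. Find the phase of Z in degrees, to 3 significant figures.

X_L = ωL = 5.44 Ω
X_C = 1/(ωC) = 8.65 Ω
Parallel: admittances add. Y = 1/R + 1/(jωL) + jωC
Y = (0.0211 − j0.0682) S
|Y| = 0.0714 S → |Z| = 1/|Y| = 14.0 Ω, ∠Z = −∠Y = 72.8°

72.8°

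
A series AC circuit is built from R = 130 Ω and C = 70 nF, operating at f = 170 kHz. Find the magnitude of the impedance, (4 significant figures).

ω = 2πf = 1.068e+06 rad/s
X_C = 1/(ωC) = 13.37 Ω
Z = 130.0 − j13.37 Ω
|Z| = √(130.0² + 13.37²) = 130.7 Ω

130.7 Ω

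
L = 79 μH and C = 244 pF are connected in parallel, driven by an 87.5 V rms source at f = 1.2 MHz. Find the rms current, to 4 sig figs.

14.08 mA

ω = 2πf = 7.54e+06 rad/s
X_L = ωL = 595.6 Ω
X_C = 1/(ωC) = 543.6 Ω
Parallel: admittances add. Y = 1/(jωL) + jωC
Y = (0 + j0.0001609) S
|Y| = 0.0001609 S → |Z| = 1/|Y| = 6216 Ω, ∠Z = −∠Y = -90.00°
I = V/|Z| = 87.5/6216 = 14.08 mA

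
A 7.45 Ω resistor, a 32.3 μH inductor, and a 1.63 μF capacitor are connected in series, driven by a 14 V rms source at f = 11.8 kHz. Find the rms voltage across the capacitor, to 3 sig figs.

12.2 V

ω = 2πf = 74140 rad/s
X_L = ωL = 2.39 Ω
X_C = 1/(ωC) = 8.27 Ω
Net reactance X = X_L − X_C = -5.88 Ω
Z = 7.45 − j5.88 Ω
|Z| = √(7.45² + 5.88²) = 9.49 Ω
I = V/|Z| = 1.48 A
V_C = I·|Z_C| = 1.48 × 8.27 = 12.2 V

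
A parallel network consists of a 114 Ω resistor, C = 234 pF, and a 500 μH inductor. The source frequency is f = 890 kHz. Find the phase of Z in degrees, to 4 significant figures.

-6.187°

ω = 2πf = 5.592e+06 rad/s
X_L = ωL = 2796 Ω
X_C = 1/(ωC) = 764.2 Ω
Parallel: admittances add. Y = 1/R + 1/(jωL) + jωC
Y = (0.008772 + j0.0009509) S
|Y| = 0.008823 S → |Z| = 1/|Y| = 113.3 Ω, ∠Z = −∠Y = -6.187°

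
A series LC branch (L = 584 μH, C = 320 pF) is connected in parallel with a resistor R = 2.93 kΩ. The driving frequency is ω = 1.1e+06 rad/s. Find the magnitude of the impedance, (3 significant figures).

1760 Ω

X_L = ωL = 642 Ω
X_C = 1/(ωC) = 2840 Ω
Branch 1: Z₁ = R = 2930 Ω
Branch 2 (series LC): Z₂ = j(X_L − X_C) = −j2200 Ω
Parallel: Z = Z₁Z₂/(Z₁+Z₂), |Z| = 1760 Ω, ∠Z = -53.1°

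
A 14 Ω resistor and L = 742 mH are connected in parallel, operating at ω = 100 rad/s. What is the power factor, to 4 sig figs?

X_L = ωL = 74.20 Ω
Parallel: admittances add. Y = 1/R + 1/(jωL)
Y = (0.07143 − j0.01348) S
|Y| = 0.07269 S → |Z| = 1/|Y| = 13.76 Ω, ∠Z = −∠Y = 10.68°
cos φ = cos(10.68°) = 0.9827

0.9827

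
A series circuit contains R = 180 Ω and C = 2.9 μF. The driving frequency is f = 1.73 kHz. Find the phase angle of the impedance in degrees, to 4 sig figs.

-9.995°

ω = 2πf = 10870 rad/s
X_C = 1/(ωC) = 31.72 Ω
Z = 180.0 − j31.72 Ω
|Z| = √(180.0² + 31.72²) = 182.8 Ω
∠Z = arctan(-31.72/180.0) = -9.995°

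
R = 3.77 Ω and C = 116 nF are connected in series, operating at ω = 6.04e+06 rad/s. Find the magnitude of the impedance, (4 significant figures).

X_C = 1/(ωC) = 1.427 Ω
Z = 3.770 − j1.427 Ω
|Z| = √(3.770² + 1.427²) = 4.031 Ω

4.031 Ω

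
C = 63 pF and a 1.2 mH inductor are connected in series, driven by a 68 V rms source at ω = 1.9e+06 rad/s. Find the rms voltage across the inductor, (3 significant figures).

25.5 V

X_L = ωL = 2280 Ω
X_C = 1/(ωC) = 8350 Ω
Net reactance X = X_L − X_C = -6070 Ω
Z = − j6070 Ω
|Z| = √(0² + 6070²) = 6070 Ω
I = V/|Z| = 11.2 mA
V_L = I·|Z_L| = 0.0112 × 2280 = 25.5 V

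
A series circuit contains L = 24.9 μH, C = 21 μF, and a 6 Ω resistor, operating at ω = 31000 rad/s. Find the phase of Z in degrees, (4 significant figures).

X_L = ωL = 0.7719 Ω
X_C = 1/(ωC) = 1.536 Ω
Net reactance X = X_L − X_C = -0.7642 Ω
Z = 6.000 − j0.7642 Ω
|Z| = √(6.000² + 0.7642²) = 6.048 Ω
∠Z = arctan(-0.7642/6.000) = -7.258°

-7.258°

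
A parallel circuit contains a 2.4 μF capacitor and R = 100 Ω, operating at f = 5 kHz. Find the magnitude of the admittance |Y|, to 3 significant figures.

76.1 mS

ω = 2πf = 31420 rad/s
X_C = 1/(ωC) = 13.3 Ω
Parallel: admittances add. Y = 1/R + jωC
Y = (0.0100 + j0.0754) S
|Y| = 0.0761 S → |Z| = 1/|Y| = 13.1 Ω, ∠Z = −∠Y = -82.4°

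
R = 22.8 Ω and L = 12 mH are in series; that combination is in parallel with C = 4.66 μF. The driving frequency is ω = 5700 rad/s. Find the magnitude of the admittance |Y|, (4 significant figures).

14.10 mS

X_L = ωL = 68.40 Ω
X_C = 1/(ωC) = 37.65 Ω
Branch 1 (R+jX_L): Z₁ = 22.80 + j68.40 Ω, |Z₁| = 72.10 Ω
Branch 2 (−jX_C): Z₂ = −j37.65 Ω
Parallel: Z = Z₁Z₂/(Z₁+Z₂), |Z| = 70.90 Ω, ∠Z = -71.88°
|Y| = 1/|Z| = 14.10 mS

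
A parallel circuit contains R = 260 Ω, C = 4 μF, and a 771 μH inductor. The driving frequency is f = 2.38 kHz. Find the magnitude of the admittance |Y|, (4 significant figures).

ω = 2πf = 14950 rad/s
X_L = ωL = 11.53 Ω
X_C = 1/(ωC) = 16.72 Ω
Parallel: admittances add. Y = 1/R + 1/(jωL) + jωC
Y = (0.003846 − j0.02692) S
|Y| = 0.02719 S → |Z| = 1/|Y| = 36.78 Ω, ∠Z = −∠Y = 81.87°

27.19 mS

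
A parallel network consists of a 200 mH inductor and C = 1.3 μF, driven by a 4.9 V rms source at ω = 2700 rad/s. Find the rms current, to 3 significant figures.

X_L = ωL = 540 Ω
X_C = 1/(ωC) = 285 Ω
Parallel: admittances add. Y = 1/(jωL) + jωC
Y = (0 + j0.00166) S
|Y| = 0.00166 S → |Z| = 1/|Y| = 603 Ω, ∠Z = −∠Y = -90.0°
I = V/|Z| = 4.9/603 = 8.12 mA

8.12 mA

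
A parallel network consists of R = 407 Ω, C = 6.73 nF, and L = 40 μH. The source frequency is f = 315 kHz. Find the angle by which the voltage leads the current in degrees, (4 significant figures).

-15.66°

ω = 2πf = 1.979e+06 rad/s
X_L = ωL = 79.17 Ω
X_C = 1/(ωC) = 75.07 Ω
Parallel: admittances add. Y = 1/R + 1/(jωL) + jωC
Y = (0.002457 + j0.0006887) S
|Y| = 0.002552 S → |Z| = 1/|Y| = 391.9 Ω, ∠Z = −∠Y = -15.66°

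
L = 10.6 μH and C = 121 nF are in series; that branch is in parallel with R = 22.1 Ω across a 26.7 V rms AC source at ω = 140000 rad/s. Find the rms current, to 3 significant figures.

X_L = ωL = 1.48 Ω
X_C = 1/(ωC) = 59.0 Ω
Branch 1: Z₁ = R = 22.1 Ω
Branch 2 (series LC): Z₂ = j(X_L − X_C) = −j57.5 Ω
Parallel: Z = Z₁Z₂/(Z₁+Z₂), |Z| = 20.6 Ω, ∠Z = -21.0°
I = V/|Z| = 26.7/20.6 = 1.29 A

1.29 A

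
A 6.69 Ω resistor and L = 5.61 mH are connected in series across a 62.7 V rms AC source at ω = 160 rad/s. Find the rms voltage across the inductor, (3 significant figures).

X_L = ωL = 0.898 Ω
Z = 6.69 + j0.898 Ω
|Z| = √(6.69² + 0.898²) = 6.75 Ω
I = V/|Z| = 9.29 A
V_L = I·|Z_L| = 9.29 × 0.898 = 8.34 V

8.34 V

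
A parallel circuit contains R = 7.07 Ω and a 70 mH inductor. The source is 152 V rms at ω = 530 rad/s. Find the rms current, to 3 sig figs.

21.9 A

X_L = ωL = 37.1 Ω
Parallel: admittances add. Y = 1/R + 1/(jωL)
Y = (0.141 − j0.0270) S
|Y| = 0.144 S → |Z| = 1/|Y| = 6.95 Ω, ∠Z = −∠Y = 10.8°
I = V/|Z| = 152/6.95 = 21.9 A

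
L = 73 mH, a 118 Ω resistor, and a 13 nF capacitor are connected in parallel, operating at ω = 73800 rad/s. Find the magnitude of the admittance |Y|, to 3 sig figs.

X_L = ωL = 5390 Ω
X_C = 1/(ωC) = 1040 Ω
Parallel: admittances add. Y = 1/R + 1/(jωL) + jωC
Y = (0.00847 + j0.000774) S
|Y| = 0.00851 S → |Z| = 1/|Y| = 118 Ω, ∠Z = −∠Y = -5.22°

8.51 mS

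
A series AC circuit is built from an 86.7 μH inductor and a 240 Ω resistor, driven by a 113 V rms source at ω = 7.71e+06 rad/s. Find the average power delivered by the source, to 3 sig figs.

6.08 W

X_L = ωL = 668 Ω
Z = 240 + j668 Ω
|Z| = √(240² + 668²) = 710 Ω
∠Z = arctan(668/240) = 70.3°
I = V/|Z| = 159 mA
P = VI cos φ = 113 × 0.159 × cos(70.3°) = 6.08 W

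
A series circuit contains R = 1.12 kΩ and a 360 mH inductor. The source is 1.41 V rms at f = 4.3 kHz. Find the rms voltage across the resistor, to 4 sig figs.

ω = 2πf = 27020 rad/s
X_L = ωL = 9726 Ω
Z = 1120 + j9726 Ω
|Z| = √(1120² + 9726²) = 9791 Ω
I = V/|Z| = 144.0 μA
V_R = I·|Z_R| = 0.0001440 × 1120 = 0.1613 V

0.1613 V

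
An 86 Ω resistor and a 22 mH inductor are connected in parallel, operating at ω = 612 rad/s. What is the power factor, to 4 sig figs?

0.1547

X_L = ωL = 13.46 Ω
Parallel: admittances add. Y = 1/R + 1/(jωL)
Y = (0.01163 − j0.07427) S
|Y| = 0.07518 S → |Z| = 1/|Y| = 13.30 Ω, ∠Z = −∠Y = 81.10°
cos φ = cos(81.10°) = 0.1547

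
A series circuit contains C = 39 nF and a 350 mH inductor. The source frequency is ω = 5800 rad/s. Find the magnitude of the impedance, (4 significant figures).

2391 Ω

X_L = ωL = 2030 Ω
X_C = 1/(ωC) = 4421 Ω
Net reactance X = X_L − X_C = -2391 Ω
Z = − j2391 Ω
|Z| = √(0² + 2391²) = 2391 Ω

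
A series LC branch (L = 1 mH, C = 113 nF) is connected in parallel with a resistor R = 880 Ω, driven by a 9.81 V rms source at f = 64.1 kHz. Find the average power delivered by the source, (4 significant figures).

ω = 2πf = 402800 rad/s
X_L = ωL = 402.8 Ω
X_C = 1/(ωC) = 21.97 Ω
Branch 1: Z₁ = R = 880.0 Ω
Branch 2 (series LC): Z₂ = j(X_L − X_C) = j380.8 Ω
Parallel: Z = Z₁Z₂/(Z₁+Z₂), |Z| = 349.5 Ω, ∠Z = 66.60°
I = V/|Z| = 28.07 mA
P = VI cos φ = 9.81 × 0.02807 × cos(66.60°) = 109.4 mW

109.4 mW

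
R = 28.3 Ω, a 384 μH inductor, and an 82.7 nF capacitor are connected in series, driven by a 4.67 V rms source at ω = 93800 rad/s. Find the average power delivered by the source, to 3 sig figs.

X_L = ωL = 36.0 Ω
X_C = 1/(ωC) = 129 Ω
Net reactance X = X_L − X_C = -92.9 Ω
Z = 28.3 − j92.9 Ω
|Z| = √(28.3² + 92.9²) = 97.1 Ω
∠Z = arctan(-92.9/28.3) = -73.1°
I = V/|Z| = 48.1 mA
P = VI cos φ = 4.67 × 0.0481 × cos(-73.1°) = 65.5 mW

65.5 mW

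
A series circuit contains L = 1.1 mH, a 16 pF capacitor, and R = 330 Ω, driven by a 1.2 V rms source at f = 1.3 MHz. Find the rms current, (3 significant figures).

874 μA

ω = 2πf = 8.168e+06 rad/s
X_L = ωL = 8980 Ω
X_C = 1/(ωC) = 7650 Ω
Net reactance X = X_L − X_C = 1330 Ω
Z = 330 + j1330 Ω
|Z| = √(330² + 1330²) = 1370 Ω
I = V/|Z| = 1.2/1370 = 874 μA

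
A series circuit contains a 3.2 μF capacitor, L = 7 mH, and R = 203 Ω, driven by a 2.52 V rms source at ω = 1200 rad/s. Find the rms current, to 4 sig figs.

7.787 mA

X_L = ωL = 8.400 Ω
X_C = 1/(ωC) = 260.4 Ω
Net reactance X = X_L − X_C = -252.0 Ω
Z = 203.0 − j252.0 Ω
|Z| = √(203.0² + 252.0²) = 323.6 Ω
I = V/|Z| = 2.52/323.6 = 7.787 mA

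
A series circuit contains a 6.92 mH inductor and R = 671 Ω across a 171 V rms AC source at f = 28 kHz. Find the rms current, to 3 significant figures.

ω = 2πf = 175900 rad/s
X_L = ωL = 1220 Ω
Z = 671 + j1220 Ω
|Z| = √(671² + 1220²) = 1390 Ω
I = V/|Z| = 171/1390 = 123 mA

123 mA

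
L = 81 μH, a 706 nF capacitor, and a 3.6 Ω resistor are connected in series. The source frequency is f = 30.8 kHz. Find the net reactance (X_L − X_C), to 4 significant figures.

ω = 2πf = 193500 rad/s
X_L = ωL = 15.68 Ω
X_C = 1/(ωC) = 7.319 Ω
X = 15.68 − 7.319 = 8.356 Ω

8.356 Ω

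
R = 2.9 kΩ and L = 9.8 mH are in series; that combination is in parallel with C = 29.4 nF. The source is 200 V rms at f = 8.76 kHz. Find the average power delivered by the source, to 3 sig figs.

ω = 2πf = 55040 rad/s
X_L = ωL = 539 Ω
X_C = 1/(ωC) = 618 Ω
Branch 1 (R+jX_L): Z₁ = 2900 + j539 Ω, |Z₁| = 2950 Ω
Branch 2 (−jX_C): Z₂ = −j618 Ω
Parallel: Z = Z₁Z₂/(Z₁+Z₂), |Z| = 628 Ω, ∠Z = -77.9°
I = V/|Z| = 318 mA
P = VI cos φ = 200 × 0.318 × cos(-77.9°) = 13.3 W

13.3 W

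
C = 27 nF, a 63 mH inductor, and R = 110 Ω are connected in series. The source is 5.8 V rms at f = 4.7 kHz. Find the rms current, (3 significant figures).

ω = 2πf = 29530 rad/s
X_L = ωL = 1860 Ω
X_C = 1/(ωC) = 1250 Ω
Net reactance X = X_L − X_C = 606 Ω
Z = 110 + j606 Ω
|Z| = √(110² + 606²) = 616 Ω
I = V/|Z| = 5.8/616 = 9.41 mA

9.41 mA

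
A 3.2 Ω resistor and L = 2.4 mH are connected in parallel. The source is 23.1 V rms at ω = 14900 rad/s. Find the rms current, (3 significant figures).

7.25 A

X_L = ωL = 35.8 Ω
Parallel: admittances add. Y = 1/R + 1/(jωL)
Y = (0.312 − j0.0280) S
|Y| = 0.314 S → |Z| = 1/|Y| = 3.19 Ω, ∠Z = −∠Y = 5.11°
I = V/|Z| = 23.1/3.19 = 7.25 A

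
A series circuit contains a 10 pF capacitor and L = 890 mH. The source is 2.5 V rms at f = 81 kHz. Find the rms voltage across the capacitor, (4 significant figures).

1.915 V

ω = 2πf = 508900 rad/s
X_L = ωL = 453000 Ω
X_C = 1/(ωC) = 196500 Ω
Net reactance X = X_L − X_C = 256500 Ω
Z = j256500 Ω
|Z| = √(0² + 256500²) = 256500 Ω
I = V/|Z| = 9.748 μA
V_C = I·|Z_C| = 9.748e-06 × 196500 = 1.915 V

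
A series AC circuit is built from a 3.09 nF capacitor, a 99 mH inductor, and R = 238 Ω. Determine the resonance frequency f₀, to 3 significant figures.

9.10 kHz

ω₀ = 1/√(LC) = 1/√(0.099 × 3.09e-09) = 57170 rad/s
f₀ = ω₀/(2π) = 9.10 kHz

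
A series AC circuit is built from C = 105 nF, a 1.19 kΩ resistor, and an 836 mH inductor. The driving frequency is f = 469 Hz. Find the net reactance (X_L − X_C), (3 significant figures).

ω = 2πf = 2947 rad/s
X_L = ωL = 2460 Ω
X_C = 1/(ωC) = 3230 Ω
X = 2460 − 3230 = -768 Ω

-768 Ω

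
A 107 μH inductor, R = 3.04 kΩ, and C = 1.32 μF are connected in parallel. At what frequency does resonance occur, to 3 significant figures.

ω₀ = 1/√(LC) = 1/√(0.000107 × 1.32e-06) = 84140 rad/s
f₀ = ω₀/(2π) = 13.4 kHz

13.4 kHz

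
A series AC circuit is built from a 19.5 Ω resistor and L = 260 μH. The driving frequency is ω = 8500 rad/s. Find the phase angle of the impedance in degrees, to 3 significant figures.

6.47°

X_L = ωL = 2.21 Ω
Z = 19.5 + j2.21 Ω
|Z| = √(19.5² + 2.21²) = 19.6 Ω
∠Z = arctan(2.21/19.5) = 6.47°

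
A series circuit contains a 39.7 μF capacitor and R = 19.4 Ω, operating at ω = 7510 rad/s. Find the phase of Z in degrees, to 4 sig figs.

-9.809°

X_C = 1/(ωC) = 3.354 Ω
Z = 19.40 − j3.354 Ω
|Z| = √(19.40² + 3.354²) = 19.69 Ω
∠Z = arctan(-3.354/19.40) = -9.809°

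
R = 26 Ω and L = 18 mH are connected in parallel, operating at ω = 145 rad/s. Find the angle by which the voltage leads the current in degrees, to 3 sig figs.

84.3°

X_L = ωL = 2.61 Ω
Parallel: admittances add. Y = 1/R + 1/(jωL)
Y = (0.0385 − j0.383) S
|Y| = 0.385 S → |Z| = 1/|Y| = 2.60 Ω, ∠Z = −∠Y = 84.3°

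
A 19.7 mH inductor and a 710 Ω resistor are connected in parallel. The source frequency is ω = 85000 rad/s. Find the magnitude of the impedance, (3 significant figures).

X_L = ωL = 1670 Ω
Parallel: admittances add. Y = 1/R + 1/(jωL)
Y = (0.00141 − j0.000597) S
|Y| = 0.00153 S → |Z| = 1/|Y| = 654 Ω, ∠Z = −∠Y = 23.0°

654 Ω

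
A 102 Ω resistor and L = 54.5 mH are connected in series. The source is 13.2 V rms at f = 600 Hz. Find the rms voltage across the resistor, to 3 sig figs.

5.87 V

ω = 2πf = 3770 rad/s
X_L = ωL = 205 Ω
Z = 102 + j205 Ω
|Z| = √(102² + 205²) = 229 Ω
I = V/|Z| = 57.5 mA
V_R = I·|Z_R| = 0.0575 × 102 = 5.87 V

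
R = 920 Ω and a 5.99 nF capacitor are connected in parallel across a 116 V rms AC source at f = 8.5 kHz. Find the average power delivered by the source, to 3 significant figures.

ω = 2πf = 53410 rad/s
X_C = 1/(ωC) = 3130 Ω
Parallel: admittances add. Y = 1/R + jωC
Y = (0.00109 + j0.000320) S
|Y| = 0.00113 S → |Z| = 1/|Y| = 883 Ω, ∠Z = −∠Y = -16.4°
I = V/|Z| = 131 mA
P = VI cos φ = 116 × 0.131 × cos(-16.4°) = 14.6 W

14.6 W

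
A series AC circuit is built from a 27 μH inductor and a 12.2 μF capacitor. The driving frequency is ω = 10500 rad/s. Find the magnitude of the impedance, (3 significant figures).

7.52 Ω

X_L = ωL = 0.283 Ω
X_C = 1/(ωC) = 7.81 Ω
Net reactance X = X_L − X_C = -7.52 Ω
Z = − j7.52 Ω
|Z| = √(0² + 7.52²) = 7.52 Ω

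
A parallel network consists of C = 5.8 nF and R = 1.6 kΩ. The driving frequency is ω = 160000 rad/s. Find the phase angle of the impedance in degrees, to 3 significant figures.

X_C = 1/(ωC) = 1080 Ω
Parallel: admittances add. Y = 1/R + jωC
Y = (0.000625 + j0.000928) S
|Y| = 0.00112 S → |Z| = 1/|Y| = 894 Ω, ∠Z = −∠Y = -56.0°

-56.0°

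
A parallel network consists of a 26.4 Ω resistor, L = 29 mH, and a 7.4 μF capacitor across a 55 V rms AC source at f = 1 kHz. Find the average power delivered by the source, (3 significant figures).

115 W

ω = 2πf = 6283 rad/s
X_L = ωL = 182 Ω
X_C = 1/(ωC) = 21.5 Ω
Parallel: admittances add. Y = 1/R + 1/(jωL) + jωC
Y = (0.0379 + j0.0410) S
|Y| = 0.0558 S → |Z| = 1/|Y| = 17.9 Ω, ∠Z = −∠Y = -47.3°
I = V/|Z| = 3.07 A
P = VI cos φ = 55 × 3.07 × cos(-47.3°) = 115 W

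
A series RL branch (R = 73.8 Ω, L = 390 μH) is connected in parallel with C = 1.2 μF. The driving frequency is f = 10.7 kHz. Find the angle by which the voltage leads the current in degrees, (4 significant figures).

ω = 2πf = 67230 rad/s
X_L = ωL = 26.22 Ω
X_C = 1/(ωC) = 12.40 Ω
Branch 1 (R+jX_L): Z₁ = 73.80 + j26.22 Ω, |Z₁| = 78.32 Ω
Branch 2 (−jX_C): Z₂ = −j12.40 Ω
Parallel: Z = Z₁Z₂/(Z₁+Z₂), |Z| = 12.93 Ω, ∠Z = -81.05°

-81.05°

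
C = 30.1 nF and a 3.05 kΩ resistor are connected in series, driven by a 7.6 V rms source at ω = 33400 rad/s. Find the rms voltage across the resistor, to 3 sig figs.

7.23 V

X_C = 1/(ωC) = 995 Ω
Z = 3050 − j995 Ω
|Z| = √(3050² + 995²) = 3210 Ω
I = V/|Z| = 2.37 mA
V_R = I·|Z_R| = 0.00237 × 3050 = 7.23 V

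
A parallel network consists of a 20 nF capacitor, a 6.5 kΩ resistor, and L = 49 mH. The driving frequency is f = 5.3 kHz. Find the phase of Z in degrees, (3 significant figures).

ω = 2πf = 33300 rad/s
X_L = ωL = 1630 Ω
X_C = 1/(ωC) = 1500 Ω
Parallel: admittances add. Y = 1/R + 1/(jωL) + jωC
Y = (0.000154 + j5.32e-05) S
|Y| = 0.000163 S → |Z| = 1/|Y| = 6140 Ω, ∠Z = −∠Y = -19.1°

-19.1°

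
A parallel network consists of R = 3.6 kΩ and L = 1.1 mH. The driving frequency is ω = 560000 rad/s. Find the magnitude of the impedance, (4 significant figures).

X_L = ωL = 616.0 Ω
Parallel: admittances add. Y = 1/R + 1/(jωL)
Y = (0.0002778 − j0.001623) S
|Y| = 0.001647 S → |Z| = 1/|Y| = 607.2 Ω, ∠Z = −∠Y = 80.29°

607.2 Ω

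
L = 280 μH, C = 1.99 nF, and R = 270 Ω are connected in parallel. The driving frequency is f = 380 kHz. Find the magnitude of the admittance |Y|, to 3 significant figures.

4.93 mS

ω = 2πf = 2.388e+06 rad/s
X_L = ωL = 669 Ω
X_C = 1/(ωC) = 210 Ω
Parallel: admittances add. Y = 1/R + 1/(jωL) + jωC
Y = (0.00370 + j0.00326) S
|Y| = 0.00493 S → |Z| = 1/|Y| = 203 Ω, ∠Z = −∠Y = -41.3°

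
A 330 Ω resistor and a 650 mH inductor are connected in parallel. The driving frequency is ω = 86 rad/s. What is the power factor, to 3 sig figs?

0.167

X_L = ωL = 55.9 Ω
Parallel: admittances add. Y = 1/R + 1/(jωL)
Y = (0.00303 − j0.0179) S
|Y| = 0.0181 S → |Z| = 1/|Y| = 55.1 Ω, ∠Z = −∠Y = 80.4°
cos φ = cos(80.4°) = 0.167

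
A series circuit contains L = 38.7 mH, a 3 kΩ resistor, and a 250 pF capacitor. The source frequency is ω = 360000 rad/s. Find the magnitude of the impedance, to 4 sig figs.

4118 Ω

X_L = ωL = 13930 Ω
X_C = 1/(ωC) = 11110 Ω
Net reactance X = X_L − X_C = 2821 Ω
Z = 3000 + j2821 Ω
|Z| = √(3000² + 2821²) = 4118 Ω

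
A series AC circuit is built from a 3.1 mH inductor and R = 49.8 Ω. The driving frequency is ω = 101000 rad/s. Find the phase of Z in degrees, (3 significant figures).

81.0°

X_L = ωL = 313 Ω
Z = 49.8 + j313 Ω
|Z| = √(49.8² + 313²) = 317 Ω
∠Z = arctan(313/49.8) = 81.0°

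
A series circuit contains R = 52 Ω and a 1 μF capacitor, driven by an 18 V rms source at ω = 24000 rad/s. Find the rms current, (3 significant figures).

X_C = 1/(ωC) = 41.7 Ω
Z = 52.0 − j41.7 Ω
|Z| = √(52.0² + 41.7²) = 66.6 Ω
I = V/|Z| = 18/66.6 = 270 mA

270 mA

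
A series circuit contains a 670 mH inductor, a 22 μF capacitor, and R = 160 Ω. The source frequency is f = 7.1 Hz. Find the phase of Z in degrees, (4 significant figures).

ω = 2πf = 44.61 rad/s
X_L = ωL = 29.89 Ω
X_C = 1/(ωC) = 1019 Ω
Net reactance X = X_L − X_C = -989.0 Ω
Z = 160.0 − j989.0 Ω
|Z| = √(160.0² + 989.0²) = 1002 Ω
∠Z = arctan(-989.0/160.0) = -80.81°

-80.81°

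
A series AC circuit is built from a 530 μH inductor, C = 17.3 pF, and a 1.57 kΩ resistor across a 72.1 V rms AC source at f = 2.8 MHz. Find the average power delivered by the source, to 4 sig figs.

209.6 mW

ω = 2πf = 1.759e+07 rad/s
X_L = ωL = 9324 Ω
X_C = 1/(ωC) = 3286 Ω
Net reactance X = X_L − X_C = 6039 Ω
Z = 1570 + j6039 Ω
|Z| = √(1570² + 6039²) = 6239 Ω
∠Z = arctan(6039/1570) = 75.43°
I = V/|Z| = 11.56 mA
P = VI cos φ = 72.1 × 0.01156 × cos(75.43°) = 209.6 mW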